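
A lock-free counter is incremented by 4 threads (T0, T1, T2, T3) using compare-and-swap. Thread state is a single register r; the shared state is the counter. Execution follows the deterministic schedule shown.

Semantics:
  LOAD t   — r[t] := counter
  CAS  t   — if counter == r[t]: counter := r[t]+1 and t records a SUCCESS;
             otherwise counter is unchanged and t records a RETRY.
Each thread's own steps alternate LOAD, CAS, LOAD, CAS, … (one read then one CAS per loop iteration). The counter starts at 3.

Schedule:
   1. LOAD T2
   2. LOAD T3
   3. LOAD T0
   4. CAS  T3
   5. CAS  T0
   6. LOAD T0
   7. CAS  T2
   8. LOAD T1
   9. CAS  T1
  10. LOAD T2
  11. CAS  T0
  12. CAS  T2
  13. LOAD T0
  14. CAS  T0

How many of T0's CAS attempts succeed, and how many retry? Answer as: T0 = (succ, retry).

T0 = (1, 2)

step 1: T2 LOAD ⇒ load; ctr=3 reg=3
step 2: T3 LOAD ⇒ load; ctr=3 reg=3
step 3: T0 LOAD ⇒ load; ctr=3 reg=3
step 4: T3 CAS ⇒ ok; ctr=4 reg=3
step 5: T0 CAS ⇒ retry; ctr=4 reg=3
step 6: T0 LOAD ⇒ load; ctr=4 reg=4
step 7: T2 CAS ⇒ retry; ctr=4 reg=3
step 8: T1 LOAD ⇒ load; ctr=4 reg=4
step 9: T1 CAS ⇒ ok; ctr=5 reg=4
step 10: T2 LOAD ⇒ load; ctr=5 reg=5
step 11: T0 CAS ⇒ retry; ctr=5 reg=4
step 12: T2 CAS ⇒ ok; ctr=6 reg=5
step 13: T0 LOAD ⇒ load; ctr=6 reg=6
step 14: T0 CAS ⇒ ok; ctr=7 reg=6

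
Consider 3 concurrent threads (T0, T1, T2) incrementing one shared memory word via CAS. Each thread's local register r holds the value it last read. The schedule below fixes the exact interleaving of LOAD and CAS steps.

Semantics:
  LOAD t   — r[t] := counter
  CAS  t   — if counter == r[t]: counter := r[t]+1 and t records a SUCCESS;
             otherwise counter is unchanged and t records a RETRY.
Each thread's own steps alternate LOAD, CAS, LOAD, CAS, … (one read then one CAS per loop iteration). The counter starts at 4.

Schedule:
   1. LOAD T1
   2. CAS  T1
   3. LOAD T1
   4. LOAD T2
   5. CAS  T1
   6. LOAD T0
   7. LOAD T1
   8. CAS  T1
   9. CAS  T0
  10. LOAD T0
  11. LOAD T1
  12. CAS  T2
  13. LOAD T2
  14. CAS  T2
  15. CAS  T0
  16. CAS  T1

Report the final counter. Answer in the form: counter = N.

#1 T1 reads 4
#2 T1 CAS(4→5) writes; counter now 5
#3 T1 reads 5
#4 T2 reads 5
#5 T1 CAS(5→6) writes; counter now 6
#6 T0 reads 6
#7 T1 reads 6
#8 T1 CAS(6→7) writes; counter now 7
#9 T0 CAS(6→7) fails; counter now 7
#10 T0 reads 7
#11 T1 reads 7
#12 T2 CAS(5→6) fails; counter now 7
#13 T2 reads 7
#14 T2 CAS(7→8) writes; counter now 8
#15 T0 CAS(7→8) fails; counter now 8
#16 T1 CAS(7→8) fails; counter now 8

counter = 8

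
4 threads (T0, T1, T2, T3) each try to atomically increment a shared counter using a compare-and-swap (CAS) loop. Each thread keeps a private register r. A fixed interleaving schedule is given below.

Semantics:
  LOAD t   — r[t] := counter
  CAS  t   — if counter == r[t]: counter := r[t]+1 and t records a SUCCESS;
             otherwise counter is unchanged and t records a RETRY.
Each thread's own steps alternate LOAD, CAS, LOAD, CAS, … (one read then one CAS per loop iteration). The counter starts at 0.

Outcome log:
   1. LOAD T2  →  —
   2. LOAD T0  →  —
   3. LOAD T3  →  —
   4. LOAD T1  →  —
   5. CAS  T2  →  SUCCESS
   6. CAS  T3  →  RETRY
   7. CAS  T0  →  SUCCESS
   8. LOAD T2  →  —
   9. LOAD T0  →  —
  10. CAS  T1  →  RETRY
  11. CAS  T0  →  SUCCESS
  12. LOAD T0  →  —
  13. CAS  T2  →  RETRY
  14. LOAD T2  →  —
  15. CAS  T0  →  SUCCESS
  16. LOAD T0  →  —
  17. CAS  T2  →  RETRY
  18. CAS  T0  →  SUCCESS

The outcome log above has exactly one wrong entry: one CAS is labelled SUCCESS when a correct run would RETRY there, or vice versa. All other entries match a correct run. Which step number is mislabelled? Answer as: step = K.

Re-executing:
   1) LOAD T2:  M=0  r_T2=0
   2) LOAD T0:  M=0  r_T0=0
   3) LOAD T3:  M=0  r_T3=0
   4) LOAD T1:  M=0  r_T1=0
   5) CAS  T2:  M=1  r_T2=0 ✓
   6) CAS  T3:  M=1  r_T3=0 ✗
   7) CAS  T0:  M=1  r_T0=0 ✗
   8) LOAD T2:  M=1  r_T2=1
   9) LOAD T0:  M=1  r_T0=1
  10) CAS  T1:  M=1  r_T1=0 ✗
  11) CAS  T0:  M=2  r_T0=1 ✓
  12) LOAD T0:  M=2  r_T0=2
  13) CAS  T2:  M=2  r_T2=1 ✗
  14) LOAD T2:  M=2  r_T2=2
  15) CAS  T0:  M=3  r_T0=2 ✓
  16) LOAD T0:  M=3  r_T0=3
  17) CAS  T2:  M=3  r_T2=2 ✗
  18) CAS  T0:  M=4  r_T0=3 ✓
Flip is step 7.

step = 7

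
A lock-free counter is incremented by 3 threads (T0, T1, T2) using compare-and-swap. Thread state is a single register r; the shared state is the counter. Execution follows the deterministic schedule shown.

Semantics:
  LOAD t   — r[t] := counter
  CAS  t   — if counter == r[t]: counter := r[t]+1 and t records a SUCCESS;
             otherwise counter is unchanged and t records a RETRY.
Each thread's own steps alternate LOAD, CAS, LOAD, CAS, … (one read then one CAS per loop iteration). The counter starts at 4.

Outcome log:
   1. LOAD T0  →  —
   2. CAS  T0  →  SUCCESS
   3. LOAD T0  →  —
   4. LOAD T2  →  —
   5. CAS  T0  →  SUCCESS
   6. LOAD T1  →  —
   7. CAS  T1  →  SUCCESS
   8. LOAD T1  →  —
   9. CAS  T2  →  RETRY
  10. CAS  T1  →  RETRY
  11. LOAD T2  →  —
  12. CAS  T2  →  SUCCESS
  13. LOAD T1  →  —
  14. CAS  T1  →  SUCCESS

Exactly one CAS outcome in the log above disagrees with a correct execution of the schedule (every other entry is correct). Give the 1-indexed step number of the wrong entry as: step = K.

Re-executing:
1. LOAD T0 → mem=4 r[T0]=4 [LOAD]
2. CAS T0 → mem=5 r[T0]=4 [OK]
3. LOAD T0 → mem=5 r[T0]=5 [LOAD]
4. LOAD T2 → mem=5 r[T2]=5 [LOAD]
5. CAS T0 → mem=6 r[T0]=5 [OK]
6. LOAD T1 → mem=6 r[T1]=6 [LOAD]
7. CAS T1 → mem=7 r[T1]=6 [OK]
8. LOAD T1 → mem=7 r[T1]=7 [LOAD]
9. CAS T2 → mem=7 r[T2]=5 [RETRY]
10. CAS T1 → mem=8 r[T1]=7 [OK]
11. LOAD T2 → mem=8 r[T2]=8 [LOAD]
12. CAS T2 → mem=9 r[T2]=8 [OK]
13. LOAD T1 → mem=9 r[T1]=9 [LOAD]
14. CAS T1 → mem=10 r[T1]=9 [OK]
Flip is step 10.

step = 10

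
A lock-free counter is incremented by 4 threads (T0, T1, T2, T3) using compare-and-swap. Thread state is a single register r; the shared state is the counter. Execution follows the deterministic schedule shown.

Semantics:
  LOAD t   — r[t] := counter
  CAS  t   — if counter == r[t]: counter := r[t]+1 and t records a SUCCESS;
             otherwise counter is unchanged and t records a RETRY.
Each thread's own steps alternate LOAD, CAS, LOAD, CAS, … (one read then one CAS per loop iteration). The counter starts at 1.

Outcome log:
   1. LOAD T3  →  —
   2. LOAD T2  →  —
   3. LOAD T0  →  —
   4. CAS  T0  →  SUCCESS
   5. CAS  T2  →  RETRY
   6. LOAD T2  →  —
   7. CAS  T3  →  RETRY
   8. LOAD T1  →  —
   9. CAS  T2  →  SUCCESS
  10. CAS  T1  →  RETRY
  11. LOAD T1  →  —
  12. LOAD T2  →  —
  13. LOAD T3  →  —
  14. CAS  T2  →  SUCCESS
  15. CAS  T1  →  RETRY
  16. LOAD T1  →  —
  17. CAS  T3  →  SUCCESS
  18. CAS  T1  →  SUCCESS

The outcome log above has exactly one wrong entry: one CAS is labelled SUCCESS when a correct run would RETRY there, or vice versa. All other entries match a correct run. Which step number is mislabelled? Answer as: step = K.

step = 17

Correct run:
step 1: T3 LOAD ⇒ load; ctr=1 reg=1
step 2: T2 LOAD ⇒ load; ctr=1 reg=1
step 3: T0 LOAD ⇒ load; ctr=1 reg=1
step 4: T0 CAS ⇒ ok; ctr=2 reg=1
step 5: T2 CAS ⇒ retry; ctr=2 reg=1
step 6: T2 LOAD ⇒ load; ctr=2 reg=2
step 7: T3 CAS ⇒ retry; ctr=2 reg=1
step 8: T1 LOAD ⇒ load; ctr=2 reg=2
step 9: T2 CAS ⇒ ok; ctr=3 reg=2
step 10: T1 CAS ⇒ retry; ctr=3 reg=2
step 11: T1 LOAD ⇒ load; ctr=3 reg=3
step 12: T2 LOAD ⇒ load; ctr=3 reg=3
step 13: T3 LOAD ⇒ load; ctr=3 reg=3
step 14: T2 CAS ⇒ ok; ctr=4 reg=3
step 15: T1 CAS ⇒ retry; ctr=4 reg=3
step 16: T1 LOAD ⇒ load; ctr=4 reg=4
step 17: T3 CAS ⇒ retry; ctr=4 reg=3
step 18: T1 CAS ⇒ ok; ctr=5 reg=4
Flip is step 17.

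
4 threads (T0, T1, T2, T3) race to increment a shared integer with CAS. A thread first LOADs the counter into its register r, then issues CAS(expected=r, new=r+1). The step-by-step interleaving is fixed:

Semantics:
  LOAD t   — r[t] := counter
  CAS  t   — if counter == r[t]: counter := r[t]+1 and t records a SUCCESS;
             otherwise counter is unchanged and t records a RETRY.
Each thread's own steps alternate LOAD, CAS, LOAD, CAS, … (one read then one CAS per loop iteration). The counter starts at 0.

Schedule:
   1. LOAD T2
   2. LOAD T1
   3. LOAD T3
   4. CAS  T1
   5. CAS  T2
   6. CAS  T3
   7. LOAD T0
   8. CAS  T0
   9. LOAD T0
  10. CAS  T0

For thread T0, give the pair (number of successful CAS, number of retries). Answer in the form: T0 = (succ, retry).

1. LOAD T2 → mem=0 r[T2]=0 [LOAD]
2. LOAD T1 → mem=0 r[T1]=0 [LOAD]
3. LOAD T3 → mem=0 r[T3]=0 [LOAD]
4. CAS T1 → mem=1 r[T1]=0 [OK]
5. CAS T2 → mem=1 r[T2]=0 [RETRY]
6. CAS T3 → mem=1 r[T3]=0 [RETRY]
7. LOAD T0 → mem=1 r[T0]=1 [LOAD]
8. CAS T0 → mem=2 r[T0]=1 [OK]
9. LOAD T0 → mem=2 r[T0]=2 [LOAD]
10. CAS T0 → mem=3 r[T0]=2 [OK]

T0 = (2, 0)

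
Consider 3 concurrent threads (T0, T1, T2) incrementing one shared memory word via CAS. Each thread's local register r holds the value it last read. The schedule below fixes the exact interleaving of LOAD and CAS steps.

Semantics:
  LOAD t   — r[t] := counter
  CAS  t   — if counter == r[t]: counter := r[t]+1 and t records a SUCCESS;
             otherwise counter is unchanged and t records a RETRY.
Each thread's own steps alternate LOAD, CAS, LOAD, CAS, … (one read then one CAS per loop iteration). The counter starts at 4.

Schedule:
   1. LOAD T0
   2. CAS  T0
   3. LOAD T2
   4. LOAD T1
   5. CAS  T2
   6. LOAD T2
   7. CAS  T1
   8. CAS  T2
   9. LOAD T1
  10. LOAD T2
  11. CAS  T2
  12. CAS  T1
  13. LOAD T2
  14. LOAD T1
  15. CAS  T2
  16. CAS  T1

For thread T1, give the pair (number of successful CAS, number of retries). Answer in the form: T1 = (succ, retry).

T1 = (0, 3)

[1] T0.load  rd  (counter 4, T0.r 4)
[2] T0.cas  hit  (counter 5, T0.r 4)
[3] T2.load  rd  (counter 5, T2.r 5)
[4] T1.load  rd  (counter 5, T1.r 5)
[5] T2.cas  hit  (counter 6, T2.r 5)
[6] T2.load  rd  (counter 6, T2.r 6)
[7] T1.cas  miss  (counter 6, T1.r 5)
[8] T2.cas  hit  (counter 7, T2.r 6)
[9] T1.load  rd  (counter 7, T1.r 7)
[10] T2.load  rd  (counter 7, T2.r 7)
[11] T2.cas  hit  (counter 8, T2.r 7)
[12] T1.cas  miss  (counter 8, T1.r 7)
[13] T2.load  rd  (counter 8, T2.r 8)
[14] T1.load  rd  (counter 8, T1.r 8)
[15] T2.cas  hit  (counter 9, T2.r 8)
[16] T1.cas  miss  (counter 9, T1.r 8)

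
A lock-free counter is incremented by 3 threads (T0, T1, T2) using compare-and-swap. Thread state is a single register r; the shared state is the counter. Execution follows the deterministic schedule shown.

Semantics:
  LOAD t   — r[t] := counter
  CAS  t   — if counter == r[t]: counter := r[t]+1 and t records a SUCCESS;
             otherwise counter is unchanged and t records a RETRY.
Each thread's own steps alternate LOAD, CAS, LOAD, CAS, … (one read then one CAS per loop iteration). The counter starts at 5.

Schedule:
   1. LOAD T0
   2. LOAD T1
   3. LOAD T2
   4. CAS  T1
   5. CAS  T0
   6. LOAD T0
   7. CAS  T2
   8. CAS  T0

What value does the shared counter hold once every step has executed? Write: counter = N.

counter = 7

   1) LOAD T0:  M=5  r_T0=5
   2) LOAD T1:  M=5  r_T1=5
   3) LOAD T2:  M=5  r_T2=5
   4) CAS  T1:  M=6  r_T1=5 ✓
   5) CAS  T0:  M=6  r_T0=5 ✗
   6) LOAD T0:  M=6  r_T0=6
   7) CAS  T2:  M=6  r_T2=5 ✗
   8) CAS  T0:  M=7  r_T0=6 ✓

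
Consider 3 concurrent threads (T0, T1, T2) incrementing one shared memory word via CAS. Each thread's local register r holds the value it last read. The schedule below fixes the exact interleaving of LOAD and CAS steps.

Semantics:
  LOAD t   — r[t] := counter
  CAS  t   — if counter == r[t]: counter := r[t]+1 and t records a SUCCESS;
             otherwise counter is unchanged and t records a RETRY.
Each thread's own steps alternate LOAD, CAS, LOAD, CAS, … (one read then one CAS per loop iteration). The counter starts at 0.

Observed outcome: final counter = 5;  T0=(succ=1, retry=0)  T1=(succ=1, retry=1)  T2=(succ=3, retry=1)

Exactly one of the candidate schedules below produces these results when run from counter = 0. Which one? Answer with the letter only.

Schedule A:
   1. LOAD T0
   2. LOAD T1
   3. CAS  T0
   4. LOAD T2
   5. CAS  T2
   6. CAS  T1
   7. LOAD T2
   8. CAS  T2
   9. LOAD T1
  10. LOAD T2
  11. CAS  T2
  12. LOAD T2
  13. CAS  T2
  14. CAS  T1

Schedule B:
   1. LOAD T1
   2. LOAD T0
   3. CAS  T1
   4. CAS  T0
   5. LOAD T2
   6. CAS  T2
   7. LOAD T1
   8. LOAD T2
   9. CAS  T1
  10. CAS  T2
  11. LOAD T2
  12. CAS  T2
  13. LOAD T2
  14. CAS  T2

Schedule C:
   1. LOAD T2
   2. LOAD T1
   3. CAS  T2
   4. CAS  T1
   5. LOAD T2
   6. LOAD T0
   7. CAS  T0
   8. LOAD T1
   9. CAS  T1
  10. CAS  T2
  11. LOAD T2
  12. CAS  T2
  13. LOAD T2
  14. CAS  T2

Tracing schedule C:
   1) LOAD T2:  M=0  r_T2=0
   2) LOAD T1:  M=0  r_T1=0
   3) CAS  T2:  M=1  r_T2=0 ✓
   4) CAS  T1:  M=1  r_T1=0 ✗
   5) LOAD T2:  M=1  r_T2=1
   6) LOAD T0:  M=1  r_T0=1
   7) CAS  T0:  M=2  r_T0=1 ✓
   8) LOAD T1:  M=2  r_T1=2
   9) CAS  T1:  M=3  r_T1=2 ✓
  10) CAS  T2:  M=3  r_T2=1 ✗
  11) LOAD T2:  M=3  r_T2=3
  12) CAS  T2:  M=4  r_T2=3 ✓
  13) LOAD T2:  M=4  r_T2=4
  14) CAS  T2:  M=5  r_T2=4 ✓

C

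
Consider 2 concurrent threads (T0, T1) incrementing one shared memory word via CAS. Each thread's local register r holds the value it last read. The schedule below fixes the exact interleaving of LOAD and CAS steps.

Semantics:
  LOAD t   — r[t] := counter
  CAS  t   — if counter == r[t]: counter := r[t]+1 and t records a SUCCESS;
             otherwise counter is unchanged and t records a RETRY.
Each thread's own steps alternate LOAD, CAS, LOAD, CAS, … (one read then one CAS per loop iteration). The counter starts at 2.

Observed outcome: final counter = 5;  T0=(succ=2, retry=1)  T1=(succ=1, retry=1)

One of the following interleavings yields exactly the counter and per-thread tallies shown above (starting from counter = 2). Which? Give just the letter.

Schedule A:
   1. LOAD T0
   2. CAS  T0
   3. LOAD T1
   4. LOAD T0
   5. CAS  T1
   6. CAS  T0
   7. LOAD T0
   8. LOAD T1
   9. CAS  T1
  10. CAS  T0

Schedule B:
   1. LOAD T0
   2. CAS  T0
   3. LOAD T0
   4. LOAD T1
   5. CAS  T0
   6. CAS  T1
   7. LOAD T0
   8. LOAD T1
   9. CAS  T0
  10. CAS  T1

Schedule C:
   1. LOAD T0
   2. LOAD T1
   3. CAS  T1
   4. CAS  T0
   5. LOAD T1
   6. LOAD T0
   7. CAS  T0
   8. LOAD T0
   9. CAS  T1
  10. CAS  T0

Simulating candidate C:
[1] T0.load  rd  (counter 2, T0.r 2)
[2] T1.load  rd  (counter 2, T1.r 2)
[3] T1.cas  hit  (counter 3, T1.r 2)
[4] T0.cas  miss  (counter 3, T0.r 2)
[5] T1.load  rd  (counter 3, T1.r 3)
[6] T0.load  rd  (counter 3, T0.r 3)
[7] T0.cas  hit  (counter 4, T0.r 3)
[8] T0.load  rd  (counter 4, T0.r 4)
[9] T1.cas  miss  (counter 4, T1.r 3)
[10] T0.cas  hit  (counter 5, T0.r 4)

C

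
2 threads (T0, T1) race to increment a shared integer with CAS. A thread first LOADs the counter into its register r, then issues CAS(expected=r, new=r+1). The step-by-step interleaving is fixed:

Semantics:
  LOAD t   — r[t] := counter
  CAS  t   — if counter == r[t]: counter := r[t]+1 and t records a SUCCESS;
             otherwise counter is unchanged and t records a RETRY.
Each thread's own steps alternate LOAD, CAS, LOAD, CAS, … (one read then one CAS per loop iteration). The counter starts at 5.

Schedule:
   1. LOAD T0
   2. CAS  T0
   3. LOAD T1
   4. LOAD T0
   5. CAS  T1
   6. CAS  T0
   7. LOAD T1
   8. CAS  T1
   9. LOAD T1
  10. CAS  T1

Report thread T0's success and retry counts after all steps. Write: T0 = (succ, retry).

T0 = (1, 1)

1. LOAD T0 → mem=5 r[T0]=5 [LOAD]
2. CAS T0 → mem=6 r[T0]=5 [OK]
3. LOAD T1 → mem=6 r[T1]=6 [LOAD]
4. LOAD T0 → mem=6 r[T0]=6 [LOAD]
5. CAS T1 → mem=7 r[T1]=6 [OK]
6. CAS T0 → mem=7 r[T0]=6 [RETRY]
7. LOAD T1 → mem=7 r[T1]=7 [LOAD]
8. CAS T1 → mem=8 r[T1]=7 [OK]
9. LOAD T1 → mem=8 r[T1]=8 [LOAD]
10. CAS T1 → mem=9 r[T1]=8 [OK]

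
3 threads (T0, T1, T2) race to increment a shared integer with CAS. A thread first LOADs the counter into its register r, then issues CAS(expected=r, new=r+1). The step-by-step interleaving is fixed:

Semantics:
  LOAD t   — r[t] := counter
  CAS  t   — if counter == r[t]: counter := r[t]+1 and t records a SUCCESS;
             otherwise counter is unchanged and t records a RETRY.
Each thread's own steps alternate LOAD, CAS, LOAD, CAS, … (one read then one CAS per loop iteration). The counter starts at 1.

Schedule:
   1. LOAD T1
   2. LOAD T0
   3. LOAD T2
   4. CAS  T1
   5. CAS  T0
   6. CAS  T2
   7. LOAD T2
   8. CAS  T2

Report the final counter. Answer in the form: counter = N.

#1 T1 reads 1
#2 T0 reads 1
#3 T2 reads 1
#4 T1 CAS(1→2) writes; counter now 2
#5 T0 CAS(1→2) fails; counter now 2
#6 T2 CAS(1→2) fails; counter now 2
#7 T2 reads 2
#8 T2 CAS(2→3) writes; counter now 3

counter = 3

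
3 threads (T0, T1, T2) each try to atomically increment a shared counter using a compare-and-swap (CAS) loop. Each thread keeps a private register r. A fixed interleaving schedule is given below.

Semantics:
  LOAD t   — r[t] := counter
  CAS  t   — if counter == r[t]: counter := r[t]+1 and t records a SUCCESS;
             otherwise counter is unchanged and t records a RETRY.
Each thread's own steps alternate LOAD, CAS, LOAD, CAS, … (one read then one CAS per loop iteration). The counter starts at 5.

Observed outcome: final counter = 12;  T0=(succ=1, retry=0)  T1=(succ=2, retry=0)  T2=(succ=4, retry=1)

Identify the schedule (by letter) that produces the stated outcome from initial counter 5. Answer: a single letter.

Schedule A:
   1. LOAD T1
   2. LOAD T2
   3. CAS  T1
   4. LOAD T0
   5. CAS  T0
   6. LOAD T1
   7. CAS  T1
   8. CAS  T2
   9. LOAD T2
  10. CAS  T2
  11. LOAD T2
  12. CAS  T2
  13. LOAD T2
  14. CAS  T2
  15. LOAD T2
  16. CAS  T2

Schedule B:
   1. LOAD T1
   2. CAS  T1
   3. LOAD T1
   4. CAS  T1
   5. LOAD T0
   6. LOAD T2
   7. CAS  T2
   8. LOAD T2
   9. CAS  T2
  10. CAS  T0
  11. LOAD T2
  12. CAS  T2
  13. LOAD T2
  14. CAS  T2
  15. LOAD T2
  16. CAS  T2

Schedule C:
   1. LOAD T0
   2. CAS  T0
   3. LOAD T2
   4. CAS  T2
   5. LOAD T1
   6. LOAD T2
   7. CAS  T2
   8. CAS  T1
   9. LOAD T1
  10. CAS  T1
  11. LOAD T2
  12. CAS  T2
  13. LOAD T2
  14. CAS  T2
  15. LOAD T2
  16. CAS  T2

A

Run A:
T1 LOAD — after: cnt=5, r=5 — load
T2 LOAD — after: cnt=5, r=5 — load
T1 CAS — after: cnt=6, r=5 — ok
T0 LOAD — after: cnt=6, r=6 — load
T0 CAS — after: cnt=7, r=6 — ok
T1 LOAD — after: cnt=7, r=7 — load
T1 CAS — after: cnt=8, r=7 — ok
T2 CAS — after: cnt=8, r=5 — retry
T2 LOAD — after: cnt=8, r=8 — load
T2 CAS — after: cnt=9, r=8 — ok
T2 LOAD — after: cnt=9, r=9 — load
T2 CAS — after: cnt=10, r=9 — ok
T2 LOAD — after: cnt=10, r=10 — load
T2 CAS — after: cnt=11, r=10 — ok
T2 LOAD — after: cnt=11, r=11 — load
T2 CAS — after: cnt=12, r=11 — ok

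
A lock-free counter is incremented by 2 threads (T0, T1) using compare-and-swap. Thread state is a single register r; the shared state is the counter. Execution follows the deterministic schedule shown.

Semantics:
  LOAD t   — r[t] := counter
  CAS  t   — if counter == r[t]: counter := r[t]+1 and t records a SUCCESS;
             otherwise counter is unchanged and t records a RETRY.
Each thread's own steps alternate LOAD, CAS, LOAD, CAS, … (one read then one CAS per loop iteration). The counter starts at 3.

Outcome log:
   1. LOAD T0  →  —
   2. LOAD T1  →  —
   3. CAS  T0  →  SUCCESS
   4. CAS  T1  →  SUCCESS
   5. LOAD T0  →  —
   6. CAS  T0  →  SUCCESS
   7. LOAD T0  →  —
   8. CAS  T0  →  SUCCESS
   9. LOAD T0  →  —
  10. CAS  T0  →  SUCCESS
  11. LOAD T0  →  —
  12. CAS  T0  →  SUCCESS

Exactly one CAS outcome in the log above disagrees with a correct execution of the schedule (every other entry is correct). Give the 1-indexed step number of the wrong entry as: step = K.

step = 4

Correct run:
#1 T0 reads 3
#2 T1 reads 3
#3 T0 CAS(3→4) writes; counter now 4
#4 T1 CAS(3→4) fails; counter now 4
#5 T0 reads 4
#6 T0 CAS(4→5) writes; counter now 5
#7 T0 reads 5
#8 T0 CAS(5→6) writes; counter now 6
#9 T0 reads 6
#10 T0 CAS(6→7) writes; counter now 7
#11 T0 reads 7
#12 T0 CAS(7→8) writes; counter now 8
Mismatch at 4.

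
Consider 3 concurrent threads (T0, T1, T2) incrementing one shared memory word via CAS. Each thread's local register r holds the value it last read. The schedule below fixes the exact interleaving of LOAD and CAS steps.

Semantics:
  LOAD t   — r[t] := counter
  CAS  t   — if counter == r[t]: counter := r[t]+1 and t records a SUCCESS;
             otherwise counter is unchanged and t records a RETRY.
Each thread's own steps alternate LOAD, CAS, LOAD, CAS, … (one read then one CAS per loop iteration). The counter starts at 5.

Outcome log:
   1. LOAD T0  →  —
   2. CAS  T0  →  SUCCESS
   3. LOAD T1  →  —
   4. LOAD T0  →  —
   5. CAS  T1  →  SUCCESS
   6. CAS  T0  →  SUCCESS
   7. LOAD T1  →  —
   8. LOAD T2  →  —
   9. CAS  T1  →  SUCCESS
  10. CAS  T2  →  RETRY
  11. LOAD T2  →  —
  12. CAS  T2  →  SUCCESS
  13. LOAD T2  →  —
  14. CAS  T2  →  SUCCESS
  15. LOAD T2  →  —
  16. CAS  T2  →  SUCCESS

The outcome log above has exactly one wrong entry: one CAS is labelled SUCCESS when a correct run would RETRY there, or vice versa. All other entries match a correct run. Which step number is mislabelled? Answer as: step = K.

step = 6

Re-executing:
   1) LOAD T0:  M=5  r_T0=5
   2) CAS  T0:  M=6  r_T0=5 ✓
   3) LOAD T1:  M=6  r_T1=6
   4) LOAD T0:  M=6  r_T0=6
   5) CAS  T1:  M=7  r_T1=6 ✓
   6) CAS  T0:  M=7  r_T0=6 ✗
   7) LOAD T1:  M=7  r_T1=7
   8) LOAD T2:  M=7  r_T2=7
   9) CAS  T1:  M=8  r_T1=7 ✓
  10) CAS  T2:  M=8  r_T2=7 ✗
  11) LOAD T2:  M=8  r_T2=8
  12) CAS  T2:  M=9  r_T2=8 ✓
  13) LOAD T2:  M=9  r_T2=9
  14) CAS  T2:  M=10  r_T2=9 ✓
  15) LOAD T2:  M=10  r_T2=10
  16) CAS  T2:  M=11  r_T2=10 ✓
Log disagrees first at step 6.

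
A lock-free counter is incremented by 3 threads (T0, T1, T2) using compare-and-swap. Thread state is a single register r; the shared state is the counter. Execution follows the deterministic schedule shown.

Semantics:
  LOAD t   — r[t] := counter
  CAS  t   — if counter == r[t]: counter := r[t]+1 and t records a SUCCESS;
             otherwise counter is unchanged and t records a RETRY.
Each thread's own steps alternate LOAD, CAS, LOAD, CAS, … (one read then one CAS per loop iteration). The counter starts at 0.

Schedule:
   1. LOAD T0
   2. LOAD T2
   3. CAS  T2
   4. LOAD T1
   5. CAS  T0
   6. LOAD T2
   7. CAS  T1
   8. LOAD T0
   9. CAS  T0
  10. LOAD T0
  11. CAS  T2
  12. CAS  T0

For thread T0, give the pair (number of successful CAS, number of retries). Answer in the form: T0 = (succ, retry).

#1 T0 reads 0
#2 T2 reads 0
#3 T2 CAS(0→1) writes; counter now 1
#4 T1 reads 1
#5 T0 CAS(0→1) fails; counter now 1
#6 T2 reads 1
#7 T1 CAS(1→2) writes; counter now 2
#8 T0 reads 2
#9 T0 CAS(2→3) writes; counter now 3
#10 T0 reads 3
#11 T2 CAS(1→2) fails; counter now 3
#12 T0 CAS(3→4) writes; counter now 4

T0 = (2, 1)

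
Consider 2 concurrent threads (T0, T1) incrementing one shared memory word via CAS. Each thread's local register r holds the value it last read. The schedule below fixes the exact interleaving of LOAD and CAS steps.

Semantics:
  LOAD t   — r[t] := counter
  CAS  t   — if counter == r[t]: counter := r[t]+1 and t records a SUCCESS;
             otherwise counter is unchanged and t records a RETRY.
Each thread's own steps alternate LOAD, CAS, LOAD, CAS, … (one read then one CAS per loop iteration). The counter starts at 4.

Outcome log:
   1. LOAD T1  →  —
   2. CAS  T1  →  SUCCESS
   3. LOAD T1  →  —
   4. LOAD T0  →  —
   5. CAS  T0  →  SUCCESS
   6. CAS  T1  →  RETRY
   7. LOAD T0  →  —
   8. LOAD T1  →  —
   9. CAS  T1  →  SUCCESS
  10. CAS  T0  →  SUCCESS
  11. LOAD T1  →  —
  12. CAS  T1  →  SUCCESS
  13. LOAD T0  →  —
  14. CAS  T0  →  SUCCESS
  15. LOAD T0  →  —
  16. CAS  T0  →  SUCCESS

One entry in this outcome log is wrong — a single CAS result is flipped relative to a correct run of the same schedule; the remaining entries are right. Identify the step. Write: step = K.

Re-executing:
step 1: T1 LOAD ⇒ load; ctr=4 reg=4
step 2: T1 CAS ⇒ ok; ctr=5 reg=4
step 3: T1 LOAD ⇒ load; ctr=5 reg=5
step 4: T0 LOAD ⇒ load; ctr=5 reg=5
step 5: T0 CAS ⇒ ok; ctr=6 reg=5
step 6: T1 CAS ⇒ retry; ctr=6 reg=5
step 7: T0 LOAD ⇒ load; ctr=6 reg=6
step 8: T1 LOAD ⇒ load; ctr=6 reg=6
step 9: T1 CAS ⇒ ok; ctr=7 reg=6
step 10: T0 CAS ⇒ retry; ctr=7 reg=6
step 11: T1 LOAD ⇒ load; ctr=7 reg=7
step 12: T1 CAS ⇒ ok; ctr=8 reg=7
step 13: T0 LOAD ⇒ load; ctr=8 reg=8
step 14: T0 CAS ⇒ ok; ctr=9 reg=8
step 15: T0 LOAD ⇒ load; ctr=9 reg=9
step 16: T0 CAS ⇒ ok; ctr=10 reg=9
Flip is step 10.

step = 10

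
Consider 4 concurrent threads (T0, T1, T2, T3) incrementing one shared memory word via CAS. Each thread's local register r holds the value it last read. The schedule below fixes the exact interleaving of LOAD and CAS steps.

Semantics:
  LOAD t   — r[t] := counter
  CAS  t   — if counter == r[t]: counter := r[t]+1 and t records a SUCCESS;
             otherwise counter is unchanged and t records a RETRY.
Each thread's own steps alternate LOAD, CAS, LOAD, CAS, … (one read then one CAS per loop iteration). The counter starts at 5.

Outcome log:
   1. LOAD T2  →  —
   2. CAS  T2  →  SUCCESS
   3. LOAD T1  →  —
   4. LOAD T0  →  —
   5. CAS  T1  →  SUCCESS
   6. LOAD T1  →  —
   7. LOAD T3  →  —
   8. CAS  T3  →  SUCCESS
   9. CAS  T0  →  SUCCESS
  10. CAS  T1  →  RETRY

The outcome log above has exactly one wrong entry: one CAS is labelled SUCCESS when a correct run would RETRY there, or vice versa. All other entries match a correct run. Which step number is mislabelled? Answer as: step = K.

step = 9

Reference trace:
[1] T2.load  rd  (counter 5, T2.r 5)
[2] T2.cas  hit  (counter 6, T2.r 5)
[3] T1.load  rd  (counter 6, T1.r 6)
[4] T0.load  rd  (counter 6, T0.r 6)
[5] T1.cas  hit  (counter 7, T1.r 6)
[6] T1.load  rd  (counter 7, T1.r 7)
[7] T3.load  rd  (counter 7, T3.r 7)
[8] T3.cas  hit  (counter 8, T3.r 7)
[9] T0.cas  miss  (counter 8, T0.r 6)
[10] T1.cas  miss  (counter 8, T1.r 7)
Flip is step 9.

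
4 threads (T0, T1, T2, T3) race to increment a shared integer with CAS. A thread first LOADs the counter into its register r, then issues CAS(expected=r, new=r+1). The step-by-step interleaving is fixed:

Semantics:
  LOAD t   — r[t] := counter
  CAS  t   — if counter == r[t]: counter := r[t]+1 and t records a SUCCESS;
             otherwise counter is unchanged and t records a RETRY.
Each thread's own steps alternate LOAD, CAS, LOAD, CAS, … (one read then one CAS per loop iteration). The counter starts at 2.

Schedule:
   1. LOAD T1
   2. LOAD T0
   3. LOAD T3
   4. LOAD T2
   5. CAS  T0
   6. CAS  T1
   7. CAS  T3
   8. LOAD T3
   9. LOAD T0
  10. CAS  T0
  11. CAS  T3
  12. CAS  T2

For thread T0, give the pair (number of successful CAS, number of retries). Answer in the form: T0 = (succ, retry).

T0 = (2, 0)

[1] T1.load  rd  (counter 2, T1.r 2)
[2] T0.load  rd  (counter 2, T0.r 2)
[3] T3.load  rd  (counter 2, T3.r 2)
[4] T2.load  rd  (counter 2, T2.r 2)
[5] T0.cas  hit  (counter 3, T0.r 2)
[6] T1.cas  miss  (counter 3, T1.r 2)
[7] T3.cas  miss  (counter 3, T3.r 2)
[8] T3.load  rd  (counter 3, T3.r 3)
[9] T0.load  rd  (counter 3, T0.r 3)
[10] T0.cas  hit  (counter 4, T0.r 3)
[11] T3.cas  miss  (counter 4, T3.r 3)
[12] T2.cas  miss  (counter 4, T2.r 2)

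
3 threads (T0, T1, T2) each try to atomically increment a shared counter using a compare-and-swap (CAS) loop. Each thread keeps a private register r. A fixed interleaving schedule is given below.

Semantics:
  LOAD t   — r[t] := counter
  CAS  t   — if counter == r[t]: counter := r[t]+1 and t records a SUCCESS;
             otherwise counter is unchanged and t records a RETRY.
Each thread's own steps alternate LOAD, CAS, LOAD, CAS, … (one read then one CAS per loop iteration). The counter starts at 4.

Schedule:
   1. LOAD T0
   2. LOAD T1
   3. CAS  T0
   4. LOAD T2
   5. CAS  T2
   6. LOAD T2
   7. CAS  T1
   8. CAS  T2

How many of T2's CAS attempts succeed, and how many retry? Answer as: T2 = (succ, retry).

T2 = (2, 0)

[1] T0.load  rd  (counter 4, T0.r 4)
[2] T1.load  rd  (counter 4, T1.r 4)
[3] T0.cas  hit  (counter 5, T0.r 4)
[4] T2.load  rd  (counter 5, T2.r 5)
[5] T2.cas  hit  (counter 6, T2.r 5)
[6] T2.load  rd  (counter 6, T2.r 6)
[7] T1.cas  miss  (counter 6, T1.r 4)
[8] T2.cas  hit  (counter 7, T2.r 6)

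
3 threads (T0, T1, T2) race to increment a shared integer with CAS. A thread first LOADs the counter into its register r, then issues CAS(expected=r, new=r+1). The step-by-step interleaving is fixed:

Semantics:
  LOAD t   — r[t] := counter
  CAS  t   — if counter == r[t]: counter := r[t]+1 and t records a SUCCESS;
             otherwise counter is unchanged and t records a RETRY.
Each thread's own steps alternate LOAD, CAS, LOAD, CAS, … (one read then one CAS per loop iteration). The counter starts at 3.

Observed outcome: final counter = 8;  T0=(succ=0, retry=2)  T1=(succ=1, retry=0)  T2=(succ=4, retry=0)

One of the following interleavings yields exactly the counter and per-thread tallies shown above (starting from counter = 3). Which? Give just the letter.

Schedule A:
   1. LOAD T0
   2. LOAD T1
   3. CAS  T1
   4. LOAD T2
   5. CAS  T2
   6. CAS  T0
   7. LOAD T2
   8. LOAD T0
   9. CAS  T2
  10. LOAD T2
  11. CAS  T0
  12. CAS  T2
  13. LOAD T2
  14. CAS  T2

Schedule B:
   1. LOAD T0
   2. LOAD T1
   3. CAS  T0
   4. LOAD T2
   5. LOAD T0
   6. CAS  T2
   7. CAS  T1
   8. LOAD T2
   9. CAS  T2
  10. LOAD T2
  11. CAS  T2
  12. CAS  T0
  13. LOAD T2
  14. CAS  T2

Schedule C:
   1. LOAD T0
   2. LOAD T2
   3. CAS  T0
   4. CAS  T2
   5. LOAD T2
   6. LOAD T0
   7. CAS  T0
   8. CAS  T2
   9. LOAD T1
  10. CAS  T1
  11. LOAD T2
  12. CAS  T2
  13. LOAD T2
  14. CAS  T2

Run A:
T0 LOAD — after: cnt=3, r=3 — load
T1 LOAD — after: cnt=3, r=3 — load
T1 CAS — after: cnt=4, r=3 — ok
T2 LOAD — after: cnt=4, r=4 — load
T2 CAS — after: cnt=5, r=4 — ok
T0 CAS — after: cnt=5, r=3 — retry
T2 LOAD — after: cnt=5, r=5 — load
T0 LOAD — after: cnt=5, r=5 — load
T2 CAS — after: cnt=6, r=5 — ok
T2 LOAD — after: cnt=6, r=6 — load
T0 CAS — after: cnt=6, r=5 — retry
T2 CAS — after: cnt=7, r=6 — ok
T2 LOAD — after: cnt=7, r=7 — load
T2 CAS — after: cnt=8, r=7 — ok

A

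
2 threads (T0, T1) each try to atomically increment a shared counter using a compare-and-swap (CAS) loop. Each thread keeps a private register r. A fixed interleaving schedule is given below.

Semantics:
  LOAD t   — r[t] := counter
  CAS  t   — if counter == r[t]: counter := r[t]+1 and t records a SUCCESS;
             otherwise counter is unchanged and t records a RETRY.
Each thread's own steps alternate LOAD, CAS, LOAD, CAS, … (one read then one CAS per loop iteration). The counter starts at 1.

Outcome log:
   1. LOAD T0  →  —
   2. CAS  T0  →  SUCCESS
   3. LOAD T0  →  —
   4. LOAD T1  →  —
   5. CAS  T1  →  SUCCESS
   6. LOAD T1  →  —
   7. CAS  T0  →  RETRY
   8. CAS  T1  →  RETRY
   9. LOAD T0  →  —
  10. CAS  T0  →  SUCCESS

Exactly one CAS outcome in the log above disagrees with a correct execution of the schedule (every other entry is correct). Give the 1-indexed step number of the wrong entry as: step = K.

step = 8

Correct run:
#1 T0 reads 1
#2 T0 CAS(1→2) writes; counter now 2
#3 T0 reads 2
#4 T1 reads 2
#5 T1 CAS(2→3) writes; counter now 3
#6 T1 reads 3
#7 T0 CAS(2→3) fails; counter now 3
#8 T1 CAS(3→4) writes; counter now 4
#9 T0 reads 4
#10 T0 CAS(4→5) writes; counter now 5
Flip is step 8.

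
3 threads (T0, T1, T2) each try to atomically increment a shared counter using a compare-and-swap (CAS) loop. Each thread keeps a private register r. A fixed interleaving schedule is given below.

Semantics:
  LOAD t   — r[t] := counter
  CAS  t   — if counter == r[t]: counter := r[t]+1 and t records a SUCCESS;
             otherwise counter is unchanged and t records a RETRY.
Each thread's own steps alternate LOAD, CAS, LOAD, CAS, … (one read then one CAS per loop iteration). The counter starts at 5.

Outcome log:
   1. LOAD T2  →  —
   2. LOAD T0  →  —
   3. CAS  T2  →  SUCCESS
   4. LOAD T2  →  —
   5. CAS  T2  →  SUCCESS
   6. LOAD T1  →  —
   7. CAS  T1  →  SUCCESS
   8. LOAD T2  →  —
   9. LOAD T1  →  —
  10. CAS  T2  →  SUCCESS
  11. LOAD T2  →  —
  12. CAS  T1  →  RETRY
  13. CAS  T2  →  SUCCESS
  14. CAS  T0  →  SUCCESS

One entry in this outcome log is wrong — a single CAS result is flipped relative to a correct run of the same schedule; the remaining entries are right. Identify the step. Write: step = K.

step = 14

Reference trace:
T2 LOAD — after: cnt=5, r=5 — load
T0 LOAD — after: cnt=5, r=5 — load
T2 CAS — after: cnt=6, r=5 — ok
T2 LOAD — after: cnt=6, r=6 — load
T2 CAS — after: cnt=7, r=6 — ok
T1 LOAD — after: cnt=7, r=7 — load
T1 CAS — after: cnt=8, r=7 — ok
T2 LOAD — after: cnt=8, r=8 — load
T1 LOAD — after: cnt=8, r=8 — load
T2 CAS — after: cnt=9, r=8 — ok
T2 LOAD — after: cnt=9, r=9 — load
T1 CAS — after: cnt=9, r=8 — retry
T2 CAS — after: cnt=10, r=9 — ok
T0 CAS — after: cnt=10, r=5 — retry
Flip is step 14.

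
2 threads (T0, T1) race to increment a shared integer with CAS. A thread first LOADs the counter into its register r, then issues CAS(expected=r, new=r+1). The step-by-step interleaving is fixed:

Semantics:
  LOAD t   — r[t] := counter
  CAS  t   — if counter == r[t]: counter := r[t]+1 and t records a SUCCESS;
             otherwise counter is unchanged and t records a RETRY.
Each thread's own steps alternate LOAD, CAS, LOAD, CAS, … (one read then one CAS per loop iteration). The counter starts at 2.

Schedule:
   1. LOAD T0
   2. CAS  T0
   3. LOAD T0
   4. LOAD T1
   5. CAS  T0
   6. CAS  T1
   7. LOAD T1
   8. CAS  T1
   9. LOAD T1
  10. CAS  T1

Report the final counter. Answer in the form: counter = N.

counter = 6

1. LOAD T0 → mem=2 r[T0]=2 [LOAD]
2. CAS T0 → mem=3 r[T0]=2 [OK]
3. LOAD T0 → mem=3 r[T0]=3 [LOAD]
4. LOAD T1 → mem=3 r[T1]=3 [LOAD]
5. CAS T0 → mem=4 r[T0]=3 [OK]
6. CAS T1 → mem=4 r[T1]=3 [RETRY]
7. LOAD T1 → mem=4 r[T1]=4 [LOAD]
8. CAS T1 → mem=5 r[T1]=4 [OK]
9. LOAD T1 → mem=5 r[T1]=5 [LOAD]
10. CAS T1 → mem=6 r[T1]=5 [OK]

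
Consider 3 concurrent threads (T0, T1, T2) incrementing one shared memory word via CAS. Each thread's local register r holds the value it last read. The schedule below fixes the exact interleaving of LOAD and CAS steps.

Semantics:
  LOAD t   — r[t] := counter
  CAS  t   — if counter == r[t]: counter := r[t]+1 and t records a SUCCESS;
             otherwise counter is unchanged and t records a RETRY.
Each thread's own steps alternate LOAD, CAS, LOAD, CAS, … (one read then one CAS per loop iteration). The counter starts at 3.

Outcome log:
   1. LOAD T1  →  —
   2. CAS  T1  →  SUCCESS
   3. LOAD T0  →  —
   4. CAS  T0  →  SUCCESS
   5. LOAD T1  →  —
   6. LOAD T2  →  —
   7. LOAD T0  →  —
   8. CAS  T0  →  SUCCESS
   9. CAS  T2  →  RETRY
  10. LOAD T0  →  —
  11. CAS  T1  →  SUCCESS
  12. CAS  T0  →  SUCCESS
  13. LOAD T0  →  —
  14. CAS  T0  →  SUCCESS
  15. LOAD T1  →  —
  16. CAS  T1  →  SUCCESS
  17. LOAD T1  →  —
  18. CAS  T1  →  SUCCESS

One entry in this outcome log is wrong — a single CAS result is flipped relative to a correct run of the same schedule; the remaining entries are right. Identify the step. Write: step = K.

Reference trace:
[1] T1.load  rd  (counter 3, T1.r 3)
[2] T1.cas  hit  (counter 4, T1.r 3)
[3] T0.load  rd  (counter 4, T0.r 4)
[4] T0.cas  hit  (counter 5, T0.r 4)
[5] T1.load  rd  (counter 5, T1.r 5)
[6] T2.load  rd  (counter 5, T2.r 5)
[7] T0.load  rd  (counter 5, T0.r 5)
[8] T0.cas  hit  (counter 6, T0.r 5)
[9] T2.cas  miss  (counter 6, T2.r 5)
[10] T0.load  rd  (counter 6, T0.r 6)
[11] T1.cas  miss  (counter 6, T1.r 5)
[12] T0.cas  hit  (counter 7, T0.r 6)
[13] T0.load  rd  (counter 7, T0.r 7)
[14] T0.cas  hit  (counter 8, T0.r 7)
[15] T1.load  rd  (counter 8, T1.r 8)
[16] T1.cas  hit  (counter 9, T1.r 8)
[17] T1.load  rd  (counter 9, T1.r 9)
[18] T1.cas  hit  (counter 10, T1.r 9)
Flip is step 11.

step = 11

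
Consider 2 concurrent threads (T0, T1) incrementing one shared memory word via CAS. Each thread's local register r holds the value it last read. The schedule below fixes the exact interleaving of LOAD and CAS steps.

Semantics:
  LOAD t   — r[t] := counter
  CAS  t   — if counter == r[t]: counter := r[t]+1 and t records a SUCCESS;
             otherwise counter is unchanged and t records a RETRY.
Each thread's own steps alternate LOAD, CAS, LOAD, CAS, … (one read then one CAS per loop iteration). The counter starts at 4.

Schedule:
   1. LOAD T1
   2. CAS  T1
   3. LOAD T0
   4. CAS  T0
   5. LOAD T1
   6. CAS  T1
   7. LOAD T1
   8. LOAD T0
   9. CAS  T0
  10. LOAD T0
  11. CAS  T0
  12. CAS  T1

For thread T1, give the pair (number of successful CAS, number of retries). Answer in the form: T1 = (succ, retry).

step 1: T1 LOAD ⇒ load; ctr=4 reg=4
step 2: T1 CAS ⇒ ok; ctr=5 reg=4
step 3: T0 LOAD ⇒ load; ctr=5 reg=5
step 4: T0 CAS ⇒ ok; ctr=6 reg=5
step 5: T1 LOAD ⇒ load; ctr=6 reg=6
step 6: T1 CAS ⇒ ok; ctr=7 reg=6
step 7: T1 LOAD ⇒ load; ctr=7 reg=7
step 8: T0 LOAD ⇒ load; ctr=7 reg=7
step 9: T0 CAS ⇒ ok; ctr=8 reg=7
step 10: T0 LOAD ⇒ load; ctr=8 reg=8
step 11: T0 CAS ⇒ ok; ctr=9 reg=8
step 12: T1 CAS ⇒ retry; ctr=9 reg=7

T1 = (2, 1)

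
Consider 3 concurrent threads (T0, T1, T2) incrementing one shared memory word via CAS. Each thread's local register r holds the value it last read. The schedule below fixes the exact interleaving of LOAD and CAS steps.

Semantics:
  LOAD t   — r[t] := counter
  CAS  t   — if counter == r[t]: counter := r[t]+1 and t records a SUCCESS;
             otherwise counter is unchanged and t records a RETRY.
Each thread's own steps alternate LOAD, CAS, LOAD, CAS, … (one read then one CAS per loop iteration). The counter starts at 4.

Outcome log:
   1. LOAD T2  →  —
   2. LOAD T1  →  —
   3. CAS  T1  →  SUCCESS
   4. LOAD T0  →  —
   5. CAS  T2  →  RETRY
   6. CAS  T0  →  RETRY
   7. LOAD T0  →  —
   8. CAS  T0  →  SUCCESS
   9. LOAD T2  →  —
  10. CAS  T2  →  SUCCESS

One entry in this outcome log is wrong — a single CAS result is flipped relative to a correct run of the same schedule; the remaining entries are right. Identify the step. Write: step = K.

Correct run:
T2 LOAD — after: cnt=4, r=4 — load
T1 LOAD — after: cnt=4, r=4 — load
T1 CAS — after: cnt=5, r=4 — ok
T0 LOAD — after: cnt=5, r=5 — load
T2 CAS — after: cnt=5, r=4 — retry
T0 CAS — after: cnt=6, r=5 — ok
T0 LOAD — after: cnt=6, r=6 — load
T0 CAS — after: cnt=7, r=6 — ok
T2 LOAD — after: cnt=7, r=7 — load
T2 CAS — after: cnt=8, r=7 — ok
Log disagrees first at step 6.

step = 6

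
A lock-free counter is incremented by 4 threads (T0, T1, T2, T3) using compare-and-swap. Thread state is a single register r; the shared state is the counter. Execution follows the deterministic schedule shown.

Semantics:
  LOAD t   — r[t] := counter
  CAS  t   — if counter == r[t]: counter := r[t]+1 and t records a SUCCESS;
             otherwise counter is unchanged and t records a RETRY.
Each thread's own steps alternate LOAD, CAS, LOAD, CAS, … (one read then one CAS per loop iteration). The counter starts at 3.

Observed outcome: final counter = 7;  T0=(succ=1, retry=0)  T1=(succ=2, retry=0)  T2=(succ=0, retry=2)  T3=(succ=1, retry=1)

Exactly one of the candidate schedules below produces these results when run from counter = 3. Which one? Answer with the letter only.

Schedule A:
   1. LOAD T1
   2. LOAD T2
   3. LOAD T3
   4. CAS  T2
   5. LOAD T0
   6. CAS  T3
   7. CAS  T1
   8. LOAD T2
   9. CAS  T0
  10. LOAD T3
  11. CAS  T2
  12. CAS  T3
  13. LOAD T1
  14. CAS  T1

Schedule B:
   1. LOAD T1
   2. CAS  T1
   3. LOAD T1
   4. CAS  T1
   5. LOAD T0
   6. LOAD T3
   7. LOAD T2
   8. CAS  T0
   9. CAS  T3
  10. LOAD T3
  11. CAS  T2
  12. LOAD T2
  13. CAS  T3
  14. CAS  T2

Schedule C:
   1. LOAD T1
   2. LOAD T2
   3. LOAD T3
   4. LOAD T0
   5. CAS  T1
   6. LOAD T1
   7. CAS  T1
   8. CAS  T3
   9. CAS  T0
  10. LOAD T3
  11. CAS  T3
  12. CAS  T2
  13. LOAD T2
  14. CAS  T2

Tracing schedule B:
1. LOAD T1 → mem=3 r[T1]=3 [LOAD]
2. CAS T1 → mem=4 r[T1]=3 [OK]
3. LOAD T1 → mem=4 r[T1]=4 [LOAD]
4. CAS T1 → mem=5 r[T1]=4 [OK]
5. LOAD T0 → mem=5 r[T0]=5 [LOAD]
6. LOAD T3 → mem=5 r[T3]=5 [LOAD]
7. LOAD T2 → mem=5 r[T2]=5 [LOAD]
8. CAS T0 → mem=6 r[T0]=5 [OK]
9. CAS T3 → mem=6 r[T3]=5 [RETRY]
10. LOAD T3 → mem=6 r[T3]=6 [LOAD]
11. CAS T2 → mem=6 r[T2]=5 [RETRY]
12. LOAD T2 → mem=6 r[T2]=6 [LOAD]
13. CAS T3 → mem=7 r[T3]=6 [OK]
14. CAS T2 → mem=7 r[T2]=6 [RETRY]

B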